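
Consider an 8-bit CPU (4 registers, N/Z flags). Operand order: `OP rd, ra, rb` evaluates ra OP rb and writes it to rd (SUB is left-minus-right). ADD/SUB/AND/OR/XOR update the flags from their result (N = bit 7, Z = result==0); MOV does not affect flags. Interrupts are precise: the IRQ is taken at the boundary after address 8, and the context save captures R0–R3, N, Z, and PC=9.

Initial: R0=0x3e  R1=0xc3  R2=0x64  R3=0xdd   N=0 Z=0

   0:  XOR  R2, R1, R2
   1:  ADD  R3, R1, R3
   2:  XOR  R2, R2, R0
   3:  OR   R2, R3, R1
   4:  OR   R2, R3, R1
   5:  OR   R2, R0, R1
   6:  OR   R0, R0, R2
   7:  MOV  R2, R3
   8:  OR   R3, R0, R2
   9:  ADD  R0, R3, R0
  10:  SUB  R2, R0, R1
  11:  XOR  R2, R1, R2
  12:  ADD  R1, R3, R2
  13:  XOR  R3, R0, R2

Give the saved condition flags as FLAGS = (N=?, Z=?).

after  0: R0=0x3e R1=0xc3 R2=0xa7 R3=0xdd  N=1 Z=0
after  1: R0=0x3e R1=0xc3 R2=0xa7 R3=0xa0  N=1 Z=0
after  2: R0=0x3e R1=0xc3 R2=0x99 R3=0xa0  N=1 Z=0
after  3: R0=0x3e R1=0xc3 R2=0xe3 R3=0xa0  N=1 Z=0
after  4: R0=0x3e R1=0xc3 R2=0xe3 R3=0xa0  N=1 Z=0
after  5: R0=0x3e R1=0xc3 R2=0xff R3=0xa0  N=1 Z=0
after  6: R0=0xff R1=0xc3 R2=0xff R3=0xa0  N=1 Z=0
after  7: R0=0xff R1=0xc3 R2=0xa0 R3=0xa0  N=1 Z=0
after  8: R0=0xff R1=0xc3 R2=0xa0 R3=0xff  N=1 Z=0
-- IRQ taken; context saved, return-PC = 9 --

FLAGS = (N=1, Z=0)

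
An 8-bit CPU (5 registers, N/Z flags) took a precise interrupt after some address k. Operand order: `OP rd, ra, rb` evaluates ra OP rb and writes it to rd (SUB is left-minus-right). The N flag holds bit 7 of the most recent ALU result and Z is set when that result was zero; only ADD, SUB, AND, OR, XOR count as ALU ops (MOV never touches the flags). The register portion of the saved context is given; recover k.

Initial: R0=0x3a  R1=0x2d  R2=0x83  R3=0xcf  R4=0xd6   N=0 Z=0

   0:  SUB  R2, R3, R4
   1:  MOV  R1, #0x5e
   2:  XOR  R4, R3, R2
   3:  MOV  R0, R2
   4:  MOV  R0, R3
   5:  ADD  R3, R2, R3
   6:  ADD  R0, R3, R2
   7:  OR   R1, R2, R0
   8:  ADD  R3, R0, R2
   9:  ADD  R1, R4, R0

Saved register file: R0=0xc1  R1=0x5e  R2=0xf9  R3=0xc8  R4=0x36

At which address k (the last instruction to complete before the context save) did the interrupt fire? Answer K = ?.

K = 6

after  0: R0=0x3a R1=0x2d R2=0xf9 R3=0xcf R4=0xd6  N=1 Z=0
after  1: R0=0x3a R1=0x5e R2=0xf9 R3=0xcf R4=0xd6  N=1 Z=0
after  2: R0=0x3a R1=0x5e R2=0xf9 R3=0xcf R4=0x36  N=0 Z=0
after  3: R0=0xf9 R1=0x5e R2=0xf9 R3=0xcf R4=0x36  N=0 Z=0
after  4: R0=0xcf R1=0x5e R2=0xf9 R3=0xcf R4=0x36  N=0 Z=0
after  5: R0=0xcf R1=0x5e R2=0xf9 R3=0xc8 R4=0x36  N=1 Z=0
after  6: R0=0xc1 R1=0x5e R2=0xf9 R3=0xc8 R4=0x36  N=1 Z=0
-- IRQ taken; context saved, return-PC = 7 --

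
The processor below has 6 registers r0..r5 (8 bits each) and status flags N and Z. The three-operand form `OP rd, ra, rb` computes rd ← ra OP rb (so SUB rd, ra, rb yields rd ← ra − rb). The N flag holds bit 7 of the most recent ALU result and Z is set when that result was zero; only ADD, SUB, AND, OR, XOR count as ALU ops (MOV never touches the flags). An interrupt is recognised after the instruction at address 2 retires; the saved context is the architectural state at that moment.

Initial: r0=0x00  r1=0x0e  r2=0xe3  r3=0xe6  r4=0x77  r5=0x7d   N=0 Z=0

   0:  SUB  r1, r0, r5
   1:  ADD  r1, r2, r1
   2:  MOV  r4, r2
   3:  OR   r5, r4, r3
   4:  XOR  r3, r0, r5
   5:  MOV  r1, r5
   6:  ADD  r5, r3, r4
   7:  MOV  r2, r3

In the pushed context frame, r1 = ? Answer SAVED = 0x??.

after  0: r0=0x00 r1=0x83 r2=0xe3 r3=0xe6 r4=0x77 r5=0x7d  N=1 Z=0
after  1: r0=0x00 r1=0x66 r2=0xe3 r3=0xe6 r4=0x77 r5=0x7d  N=0 Z=0
after  2: r0=0x00 r1=0x66 r2=0xe3 r3=0xe6 r4=0xe3 r5=0x7d  N=0 Z=0
-- IRQ taken; context saved, return-PC = 3 --

SAVED = 0x66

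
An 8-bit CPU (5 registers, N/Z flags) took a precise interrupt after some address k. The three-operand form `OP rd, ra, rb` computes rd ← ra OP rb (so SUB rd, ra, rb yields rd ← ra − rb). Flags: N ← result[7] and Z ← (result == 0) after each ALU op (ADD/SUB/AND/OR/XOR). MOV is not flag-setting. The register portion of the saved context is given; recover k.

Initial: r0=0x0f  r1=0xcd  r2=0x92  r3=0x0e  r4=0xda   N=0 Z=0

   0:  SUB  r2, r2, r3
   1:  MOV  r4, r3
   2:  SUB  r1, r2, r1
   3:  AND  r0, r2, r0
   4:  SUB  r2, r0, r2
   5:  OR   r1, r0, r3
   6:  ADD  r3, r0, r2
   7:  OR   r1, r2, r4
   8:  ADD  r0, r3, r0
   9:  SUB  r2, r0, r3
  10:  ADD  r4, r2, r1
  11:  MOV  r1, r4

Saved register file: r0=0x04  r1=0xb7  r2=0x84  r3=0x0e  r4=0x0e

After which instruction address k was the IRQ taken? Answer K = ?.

after  0: r0=0x0f r1=0xcd r2=0x84 r3=0x0e r4=0xda  N=1 Z=0
after  1: r0=0x0f r1=0xcd r2=0x84 r3=0x0e r4=0x0e  N=1 Z=0
after  2: r0=0x0f r1=0xb7 r2=0x84 r3=0x0e r4=0x0e  N=1 Z=0
after  3: r0=0x04 r1=0xb7 r2=0x84 r3=0x0e r4=0x0e  N=0 Z=0
-- IRQ taken; context saved, return-PC = 4 --

K = 3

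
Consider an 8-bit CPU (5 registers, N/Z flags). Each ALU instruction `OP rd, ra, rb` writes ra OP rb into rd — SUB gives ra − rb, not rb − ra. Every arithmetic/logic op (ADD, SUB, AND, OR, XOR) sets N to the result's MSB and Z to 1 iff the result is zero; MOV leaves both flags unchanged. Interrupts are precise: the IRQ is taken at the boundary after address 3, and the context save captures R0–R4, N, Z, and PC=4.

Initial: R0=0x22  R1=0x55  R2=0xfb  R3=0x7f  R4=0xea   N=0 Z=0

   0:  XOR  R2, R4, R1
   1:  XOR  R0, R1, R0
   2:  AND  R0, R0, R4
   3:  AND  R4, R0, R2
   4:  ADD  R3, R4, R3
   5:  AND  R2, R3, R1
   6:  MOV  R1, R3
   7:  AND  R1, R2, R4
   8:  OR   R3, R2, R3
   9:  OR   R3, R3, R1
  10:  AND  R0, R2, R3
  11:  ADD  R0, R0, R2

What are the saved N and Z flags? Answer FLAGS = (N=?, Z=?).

FLAGS = (N=0, Z=0)

after  0: R0=0x22 R1=0x55 R2=0xbf R3=0x7f R4=0xea  N=1 Z=0
after  1: R0=0x77 R1=0x55 R2=0xbf R3=0x7f R4=0xea  N=0 Z=0
after  2: R0=0x62 R1=0x55 R2=0xbf R3=0x7f R4=0xea  N=0 Z=0
after  3: R0=0x62 R1=0x55 R2=0xbf R3=0x7f R4=0x22  N=0 Z=0
-- IRQ taken; context saved, return-PC = 4 --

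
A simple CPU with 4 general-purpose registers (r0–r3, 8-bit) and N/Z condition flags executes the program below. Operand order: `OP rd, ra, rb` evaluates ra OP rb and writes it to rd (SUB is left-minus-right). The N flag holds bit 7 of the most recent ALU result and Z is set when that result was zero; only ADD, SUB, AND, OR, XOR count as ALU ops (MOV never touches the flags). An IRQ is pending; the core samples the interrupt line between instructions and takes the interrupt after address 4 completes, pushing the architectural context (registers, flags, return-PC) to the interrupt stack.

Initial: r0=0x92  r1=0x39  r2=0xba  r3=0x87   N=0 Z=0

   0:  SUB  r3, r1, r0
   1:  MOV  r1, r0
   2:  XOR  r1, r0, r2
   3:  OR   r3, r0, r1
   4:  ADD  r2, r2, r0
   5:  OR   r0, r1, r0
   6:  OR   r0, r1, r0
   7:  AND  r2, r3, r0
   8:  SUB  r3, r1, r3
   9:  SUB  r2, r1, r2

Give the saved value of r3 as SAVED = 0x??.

SAVED = 0xba

after  0: r0=0x92 r1=0x39 r2=0xba r3=0xa7  N=1 Z=0
after  1: r0=0x92 r1=0x92 r2=0xba r3=0xa7  N=1 Z=0
after  2: r0=0x92 r1=0x28 r2=0xba r3=0xa7  N=0 Z=0
after  3: r0=0x92 r1=0x28 r2=0xba r3=0xba  N=1 Z=0
after  4: r0=0x92 r1=0x28 r2=0x4c r3=0xba  N=0 Z=0
-- IRQ taken; context saved, return-PC = 5 --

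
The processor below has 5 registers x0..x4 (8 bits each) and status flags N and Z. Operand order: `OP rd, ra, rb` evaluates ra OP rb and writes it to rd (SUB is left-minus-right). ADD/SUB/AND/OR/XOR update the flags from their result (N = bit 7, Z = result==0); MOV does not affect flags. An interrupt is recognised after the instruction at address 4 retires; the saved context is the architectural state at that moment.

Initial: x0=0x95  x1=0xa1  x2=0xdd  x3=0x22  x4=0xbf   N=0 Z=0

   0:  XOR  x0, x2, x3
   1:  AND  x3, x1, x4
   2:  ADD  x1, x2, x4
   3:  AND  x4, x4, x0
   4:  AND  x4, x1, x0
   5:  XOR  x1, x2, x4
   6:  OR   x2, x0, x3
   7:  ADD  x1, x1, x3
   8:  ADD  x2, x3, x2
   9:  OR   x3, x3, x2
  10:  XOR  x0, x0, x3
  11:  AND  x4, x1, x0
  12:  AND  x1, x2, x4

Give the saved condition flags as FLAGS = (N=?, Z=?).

after  0: x0=0xff x1=0xa1 x2=0xdd x3=0x22 x4=0xbf  N=1 Z=0
after  1: x0=0xff x1=0xa1 x2=0xdd x3=0xa1 x4=0xbf  N=1 Z=0
after  2: x0=0xff x1=0x9c x2=0xdd x3=0xa1 x4=0xbf  N=1 Z=0
after  3: x0=0xff x1=0x9c x2=0xdd x3=0xa1 x4=0xbf  N=1 Z=0
after  4: x0=0xff x1=0x9c x2=0xdd x3=0xa1 x4=0x9c  N=1 Z=0
-- IRQ taken; context saved, return-PC = 5 --

FLAGS = (N=1, Z=0)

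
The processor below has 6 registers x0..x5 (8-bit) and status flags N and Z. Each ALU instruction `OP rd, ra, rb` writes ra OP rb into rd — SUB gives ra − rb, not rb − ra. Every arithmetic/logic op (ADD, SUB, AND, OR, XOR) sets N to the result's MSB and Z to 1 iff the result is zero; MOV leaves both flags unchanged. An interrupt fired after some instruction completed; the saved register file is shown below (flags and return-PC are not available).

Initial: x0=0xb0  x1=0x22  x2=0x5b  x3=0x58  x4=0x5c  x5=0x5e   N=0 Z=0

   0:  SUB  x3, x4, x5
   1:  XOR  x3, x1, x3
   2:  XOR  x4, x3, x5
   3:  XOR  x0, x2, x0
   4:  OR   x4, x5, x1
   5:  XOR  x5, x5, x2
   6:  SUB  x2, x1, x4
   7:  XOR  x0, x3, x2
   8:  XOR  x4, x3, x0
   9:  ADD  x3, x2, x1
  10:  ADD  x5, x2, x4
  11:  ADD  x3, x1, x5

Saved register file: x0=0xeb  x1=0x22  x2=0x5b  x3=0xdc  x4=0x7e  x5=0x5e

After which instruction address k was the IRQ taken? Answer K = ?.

K = 4

after  0: x0=0xb0 x1=0x22 x2=0x5b x3=0xfe x4=0x5c x5=0x5e  N=1 Z=0
after  1: x0=0xb0 x1=0x22 x2=0x5b x3=0xdc x4=0x5c x5=0x5e  N=1 Z=0
after  2: x0=0xb0 x1=0x22 x2=0x5b x3=0xdc x4=0x82 x5=0x5e  N=1 Z=0
after  3: x0=0xeb x1=0x22 x2=0x5b x3=0xdc x4=0x82 x5=0x5e  N=1 Z=0
after  4: x0=0xeb x1=0x22 x2=0x5b x3=0xdc x4=0x7e x5=0x5e  N=0 Z=0
-- IRQ taken; context saved, return-PC = 5 --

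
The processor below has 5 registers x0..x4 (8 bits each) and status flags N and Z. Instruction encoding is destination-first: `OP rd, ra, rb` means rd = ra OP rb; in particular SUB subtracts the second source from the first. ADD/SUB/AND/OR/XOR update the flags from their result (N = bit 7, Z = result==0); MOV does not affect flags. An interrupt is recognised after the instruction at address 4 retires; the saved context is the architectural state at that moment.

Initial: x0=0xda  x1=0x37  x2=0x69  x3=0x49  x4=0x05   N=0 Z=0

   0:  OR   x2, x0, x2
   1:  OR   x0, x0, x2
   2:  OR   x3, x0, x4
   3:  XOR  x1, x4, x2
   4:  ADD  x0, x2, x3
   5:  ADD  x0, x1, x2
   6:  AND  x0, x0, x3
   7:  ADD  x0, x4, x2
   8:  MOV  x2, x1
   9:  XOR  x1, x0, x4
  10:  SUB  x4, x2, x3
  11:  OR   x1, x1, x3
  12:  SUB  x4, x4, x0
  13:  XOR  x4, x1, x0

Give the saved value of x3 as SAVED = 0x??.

SAVED = 0xff

after  0: x0=0xda x1=0x37 x2=0xfb x3=0x49 x4=0x05  N=1 Z=0
after  1: x0=0xfb x1=0x37 x2=0xfb x3=0x49 x4=0x05  N=1 Z=0
after  2: x0=0xfb x1=0x37 x2=0xfb x3=0xff x4=0x05  N=1 Z=0
after  3: x0=0xfb x1=0xfe x2=0xfb x3=0xff x4=0x05  N=1 Z=0
after  4: x0=0xfa x1=0xfe x2=0xfb x3=0xff x4=0x05  N=1 Z=0
-- IRQ taken; context saved, return-PC = 5 --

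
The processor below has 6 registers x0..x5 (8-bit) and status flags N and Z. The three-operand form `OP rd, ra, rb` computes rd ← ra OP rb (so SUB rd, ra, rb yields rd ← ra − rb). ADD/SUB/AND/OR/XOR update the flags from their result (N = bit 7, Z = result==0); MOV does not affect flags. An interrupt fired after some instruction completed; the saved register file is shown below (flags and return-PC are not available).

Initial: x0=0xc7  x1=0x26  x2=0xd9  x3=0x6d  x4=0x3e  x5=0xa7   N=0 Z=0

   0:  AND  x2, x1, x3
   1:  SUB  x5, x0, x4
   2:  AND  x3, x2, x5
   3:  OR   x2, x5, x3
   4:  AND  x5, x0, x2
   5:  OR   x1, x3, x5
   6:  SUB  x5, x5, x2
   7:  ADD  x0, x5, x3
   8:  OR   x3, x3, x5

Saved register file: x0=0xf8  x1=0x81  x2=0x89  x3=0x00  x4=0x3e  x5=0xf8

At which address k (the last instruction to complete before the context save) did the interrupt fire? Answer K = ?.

K = 7

after  0: x0=0xc7 x1=0x26 x2=0x24 x3=0x6d x4=0x3e x5=0xa7  N=0 Z=0
after  1: x0=0xc7 x1=0x26 x2=0x24 x3=0x6d x4=0x3e x5=0x89  N=1 Z=0
after  2: x0=0xc7 x1=0x26 x2=0x24 x3=0x00 x4=0x3e x5=0x89  N=0 Z=1
after  3: x0=0xc7 x1=0x26 x2=0x89 x3=0x00 x4=0x3e x5=0x89  N=1 Z=0
after  4: x0=0xc7 x1=0x26 x2=0x89 x3=0x00 x4=0x3e x5=0x81  N=1 Z=0
after  5: x0=0xc7 x1=0x81 x2=0x89 x3=0x00 x4=0x3e x5=0x81  N=1 Z=0
after  6: x0=0xc7 x1=0x81 x2=0x89 x3=0x00 x4=0x3e x5=0xf8  N=1 Z=0
after  7: x0=0xf8 x1=0x81 x2=0x89 x3=0x00 x4=0x3e x5=0xf8  N=1 Z=0
-- IRQ taken; context saved, return-PC = 8 --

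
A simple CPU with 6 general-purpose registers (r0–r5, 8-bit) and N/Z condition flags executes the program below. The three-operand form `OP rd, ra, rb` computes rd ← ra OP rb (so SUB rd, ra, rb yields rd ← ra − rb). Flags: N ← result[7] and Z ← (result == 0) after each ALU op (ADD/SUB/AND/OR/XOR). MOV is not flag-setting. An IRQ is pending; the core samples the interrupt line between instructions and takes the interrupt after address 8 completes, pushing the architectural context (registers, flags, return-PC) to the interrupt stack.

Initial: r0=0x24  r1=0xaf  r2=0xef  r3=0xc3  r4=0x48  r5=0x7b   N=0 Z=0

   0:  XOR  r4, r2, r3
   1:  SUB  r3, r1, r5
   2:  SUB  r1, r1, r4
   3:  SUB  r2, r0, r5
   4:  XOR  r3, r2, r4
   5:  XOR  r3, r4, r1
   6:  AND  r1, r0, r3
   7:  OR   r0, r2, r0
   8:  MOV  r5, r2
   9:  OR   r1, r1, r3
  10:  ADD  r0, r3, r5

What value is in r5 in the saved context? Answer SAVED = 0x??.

SAVED = 0xa9

after  0: r0=0x24 r1=0xaf r2=0xef r3=0xc3 r4=0x2c r5=0x7b  N=0 Z=0
after  1: r0=0x24 r1=0xaf r2=0xef r3=0x34 r4=0x2c r5=0x7b  N=0 Z=0
after  2: r0=0x24 r1=0x83 r2=0xef r3=0x34 r4=0x2c r5=0x7b  N=1 Z=0
after  3: r0=0x24 r1=0x83 r2=0xa9 r3=0x34 r4=0x2c r5=0x7b  N=1 Z=0
after  4: r0=0x24 r1=0x83 r2=0xa9 r3=0x85 r4=0x2c r5=0x7b  N=1 Z=0
after  5: r0=0x24 r1=0x83 r2=0xa9 r3=0xaf r4=0x2c r5=0x7b  N=1 Z=0
after  6: r0=0x24 r1=0x24 r2=0xa9 r3=0xaf r4=0x2c r5=0x7b  N=0 Z=0
after  7: r0=0xad r1=0x24 r2=0xa9 r3=0xaf r4=0x2c r5=0x7b  N=1 Z=0
after  8: r0=0xad r1=0x24 r2=0xa9 r3=0xaf r4=0x2c r5=0xa9  N=1 Z=0
-- IRQ taken; context saved, return-PC = 9 --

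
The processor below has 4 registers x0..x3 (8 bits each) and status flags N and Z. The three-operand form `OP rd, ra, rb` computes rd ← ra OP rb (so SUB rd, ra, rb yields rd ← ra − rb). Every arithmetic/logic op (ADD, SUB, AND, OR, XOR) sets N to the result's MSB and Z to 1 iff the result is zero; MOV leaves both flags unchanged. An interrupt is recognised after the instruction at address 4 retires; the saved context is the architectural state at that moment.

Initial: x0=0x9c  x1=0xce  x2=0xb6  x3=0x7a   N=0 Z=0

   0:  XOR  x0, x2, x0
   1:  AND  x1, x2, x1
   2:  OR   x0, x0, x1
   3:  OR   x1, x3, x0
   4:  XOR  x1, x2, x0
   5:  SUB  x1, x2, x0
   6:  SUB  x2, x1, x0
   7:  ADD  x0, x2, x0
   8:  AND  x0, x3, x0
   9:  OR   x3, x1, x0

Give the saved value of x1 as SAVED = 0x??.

after  0: x0=0x2a x1=0xce x2=0xb6 x3=0x7a  N=0 Z=0
after  1: x0=0x2a x1=0x86 x2=0xb6 x3=0x7a  N=1 Z=0
after  2: x0=0xae x1=0x86 x2=0xb6 x3=0x7a  N=1 Z=0
after  3: x0=0xae x1=0xfe x2=0xb6 x3=0x7a  N=1 Z=0
after  4: x0=0xae x1=0x18 x2=0xb6 x3=0x7a  N=0 Z=0
-- IRQ taken; context saved, return-PC = 5 --

SAVED = 0x18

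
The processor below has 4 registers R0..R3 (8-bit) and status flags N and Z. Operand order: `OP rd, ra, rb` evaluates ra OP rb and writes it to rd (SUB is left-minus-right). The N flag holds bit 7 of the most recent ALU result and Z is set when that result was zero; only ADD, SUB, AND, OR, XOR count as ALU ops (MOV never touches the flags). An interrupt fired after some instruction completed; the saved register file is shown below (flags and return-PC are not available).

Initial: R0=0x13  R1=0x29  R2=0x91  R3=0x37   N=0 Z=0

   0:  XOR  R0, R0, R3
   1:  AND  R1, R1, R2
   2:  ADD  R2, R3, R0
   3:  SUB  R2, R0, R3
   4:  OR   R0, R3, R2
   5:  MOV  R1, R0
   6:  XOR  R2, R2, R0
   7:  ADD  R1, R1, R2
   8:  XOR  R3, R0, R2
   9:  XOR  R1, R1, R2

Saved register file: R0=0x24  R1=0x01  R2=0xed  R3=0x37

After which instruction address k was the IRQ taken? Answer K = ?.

after  0: R0=0x24 R1=0x29 R2=0x91 R3=0x37  N=0 Z=0
after  1: R0=0x24 R1=0x01 R2=0x91 R3=0x37  N=0 Z=0
after  2: R0=0x24 R1=0x01 R2=0x5b R3=0x37  N=0 Z=0
after  3: R0=0x24 R1=0x01 R2=0xed R3=0x37  N=1 Z=0
-- IRQ taken; context saved, return-PC = 4 --

K = 3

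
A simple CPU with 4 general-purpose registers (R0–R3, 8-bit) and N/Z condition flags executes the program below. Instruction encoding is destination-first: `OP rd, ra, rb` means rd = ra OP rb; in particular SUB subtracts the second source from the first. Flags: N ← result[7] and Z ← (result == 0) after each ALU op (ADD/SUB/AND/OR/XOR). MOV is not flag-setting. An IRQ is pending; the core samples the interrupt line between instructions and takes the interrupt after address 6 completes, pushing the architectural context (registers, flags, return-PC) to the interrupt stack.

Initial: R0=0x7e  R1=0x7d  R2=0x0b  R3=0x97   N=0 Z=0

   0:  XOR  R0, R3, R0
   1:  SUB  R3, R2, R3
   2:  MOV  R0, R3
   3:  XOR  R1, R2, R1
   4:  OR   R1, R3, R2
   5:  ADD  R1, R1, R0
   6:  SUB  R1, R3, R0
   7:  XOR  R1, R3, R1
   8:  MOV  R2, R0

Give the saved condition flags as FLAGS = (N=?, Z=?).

FLAGS = (N=0, Z=1)

after  0: R0=0xe9 R1=0x7d R2=0x0b R3=0x97  N=1 Z=0
after  1: R0=0xe9 R1=0x7d R2=0x0b R3=0x74  N=0 Z=0
after  2: R0=0x74 R1=0x7d R2=0x0b R3=0x74  N=0 Z=0
after  3: R0=0x74 R1=0x76 R2=0x0b R3=0x74  N=0 Z=0
after  4: R0=0x74 R1=0x7f R2=0x0b R3=0x74  N=0 Z=0
after  5: R0=0x74 R1=0xf3 R2=0x0b R3=0x74  N=1 Z=0
after  6: R0=0x74 R1=0x00 R2=0x0b R3=0x74  N=0 Z=1
-- IRQ taken; context saved, return-PC = 7 --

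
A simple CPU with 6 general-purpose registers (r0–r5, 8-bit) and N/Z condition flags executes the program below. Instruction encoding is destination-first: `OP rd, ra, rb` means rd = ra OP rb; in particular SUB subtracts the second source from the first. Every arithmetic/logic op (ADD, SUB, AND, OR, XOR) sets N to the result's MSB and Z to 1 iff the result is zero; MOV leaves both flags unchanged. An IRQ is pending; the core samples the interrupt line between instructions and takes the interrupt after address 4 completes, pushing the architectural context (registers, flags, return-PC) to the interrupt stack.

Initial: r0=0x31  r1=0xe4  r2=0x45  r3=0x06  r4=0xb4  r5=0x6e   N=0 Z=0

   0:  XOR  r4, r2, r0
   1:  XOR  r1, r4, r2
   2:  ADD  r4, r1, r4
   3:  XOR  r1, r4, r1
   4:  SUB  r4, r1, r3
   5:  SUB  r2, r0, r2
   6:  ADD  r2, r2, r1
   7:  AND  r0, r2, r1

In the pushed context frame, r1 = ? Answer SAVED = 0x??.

SAVED = 0x94

after  0: r0=0x31 r1=0xe4 r2=0x45 r3=0x06 r4=0x74 r5=0x6e  N=0 Z=0
after  1: r0=0x31 r1=0x31 r2=0x45 r3=0x06 r4=0x74 r5=0x6e  N=0 Z=0
after  2: r0=0x31 r1=0x31 r2=0x45 r3=0x06 r4=0xa5 r5=0x6e  N=1 Z=0
after  3: r0=0x31 r1=0x94 r2=0x45 r3=0x06 r4=0xa5 r5=0x6e  N=1 Z=0
after  4: r0=0x31 r1=0x94 r2=0x45 r3=0x06 r4=0x8e r5=0x6e  N=1 Z=0
-- IRQ taken; context saved, return-PC = 5 --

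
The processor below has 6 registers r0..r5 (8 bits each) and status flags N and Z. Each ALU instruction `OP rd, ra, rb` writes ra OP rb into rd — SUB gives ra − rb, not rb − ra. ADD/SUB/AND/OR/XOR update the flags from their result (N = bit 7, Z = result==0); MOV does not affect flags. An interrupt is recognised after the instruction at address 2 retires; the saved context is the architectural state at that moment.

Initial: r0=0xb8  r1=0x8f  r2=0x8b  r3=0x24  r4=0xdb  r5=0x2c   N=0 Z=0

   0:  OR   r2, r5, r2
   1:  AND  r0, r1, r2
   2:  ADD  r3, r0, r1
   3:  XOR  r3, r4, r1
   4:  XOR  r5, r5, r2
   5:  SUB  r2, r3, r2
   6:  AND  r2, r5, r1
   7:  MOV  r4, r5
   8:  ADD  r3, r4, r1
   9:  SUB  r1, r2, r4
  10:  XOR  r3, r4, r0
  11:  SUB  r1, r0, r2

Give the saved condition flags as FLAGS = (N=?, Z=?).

after  0: r0=0xb8 r1=0x8f r2=0xaf r3=0x24 r4=0xdb r5=0x2c  N=1 Z=0
after  1: r0=0x8f r1=0x8f r2=0xaf r3=0x24 r4=0xdb r5=0x2c  N=1 Z=0
after  2: r0=0x8f r1=0x8f r2=0xaf r3=0x1e r4=0xdb r5=0x2c  N=0 Z=0
-- IRQ taken; context saved, return-PC = 3 --

FLAGS = (N=0, Z=0)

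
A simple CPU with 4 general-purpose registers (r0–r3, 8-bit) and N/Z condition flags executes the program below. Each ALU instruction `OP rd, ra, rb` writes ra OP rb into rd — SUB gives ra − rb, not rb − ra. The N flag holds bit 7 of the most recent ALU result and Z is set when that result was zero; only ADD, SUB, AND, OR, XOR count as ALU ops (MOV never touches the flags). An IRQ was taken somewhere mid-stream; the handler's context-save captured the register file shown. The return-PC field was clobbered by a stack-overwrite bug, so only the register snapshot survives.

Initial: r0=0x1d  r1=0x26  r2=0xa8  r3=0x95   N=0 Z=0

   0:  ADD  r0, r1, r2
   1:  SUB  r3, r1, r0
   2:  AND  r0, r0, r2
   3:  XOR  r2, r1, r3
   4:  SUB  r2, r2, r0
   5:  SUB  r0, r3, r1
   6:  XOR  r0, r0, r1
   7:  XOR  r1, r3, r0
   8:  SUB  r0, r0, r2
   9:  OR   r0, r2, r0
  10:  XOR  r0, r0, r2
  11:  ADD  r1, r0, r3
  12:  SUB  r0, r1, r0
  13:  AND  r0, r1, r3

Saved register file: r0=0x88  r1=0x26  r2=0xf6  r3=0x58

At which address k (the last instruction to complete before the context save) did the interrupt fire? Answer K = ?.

after  0: r0=0xce r1=0x26 r2=0xa8 r3=0x95  N=1 Z=0
after  1: r0=0xce r1=0x26 r2=0xa8 r3=0x58  N=0 Z=0
after  2: r0=0x88 r1=0x26 r2=0xa8 r3=0x58  N=1 Z=0
after  3: r0=0x88 r1=0x26 r2=0x7e r3=0x58  N=0 Z=0
after  4: r0=0x88 r1=0x26 r2=0xf6 r3=0x58  N=1 Z=0
-- IRQ taken; context saved, return-PC = 5 --

K = 4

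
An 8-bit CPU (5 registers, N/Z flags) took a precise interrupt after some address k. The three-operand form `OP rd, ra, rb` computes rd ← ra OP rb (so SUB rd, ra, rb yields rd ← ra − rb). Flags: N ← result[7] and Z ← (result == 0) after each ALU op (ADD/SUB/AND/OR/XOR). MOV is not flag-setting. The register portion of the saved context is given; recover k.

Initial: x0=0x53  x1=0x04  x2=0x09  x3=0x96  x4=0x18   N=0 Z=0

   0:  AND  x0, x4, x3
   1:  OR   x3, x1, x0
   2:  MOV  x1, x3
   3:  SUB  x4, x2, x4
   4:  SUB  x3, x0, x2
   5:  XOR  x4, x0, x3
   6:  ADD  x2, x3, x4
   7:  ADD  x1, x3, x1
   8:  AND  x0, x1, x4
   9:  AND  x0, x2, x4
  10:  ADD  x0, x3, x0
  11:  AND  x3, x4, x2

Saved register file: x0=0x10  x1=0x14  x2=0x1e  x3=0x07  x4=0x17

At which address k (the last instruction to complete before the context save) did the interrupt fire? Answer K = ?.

after  0: x0=0x10 x1=0x04 x2=0x09 x3=0x96 x4=0x18  N=0 Z=0
after  1: x0=0x10 x1=0x04 x2=0x09 x3=0x14 x4=0x18  N=0 Z=0
after  2: x0=0x10 x1=0x14 x2=0x09 x3=0x14 x4=0x18  N=0 Z=0
after  3: x0=0x10 x1=0x14 x2=0x09 x3=0x14 x4=0xf1  N=1 Z=0
after  4: x0=0x10 x1=0x14 x2=0x09 x3=0x07 x4=0xf1  N=0 Z=0
after  5: x0=0x10 x1=0x14 x2=0x09 x3=0x07 x4=0x17  N=0 Z=0
after  6: x0=0x10 x1=0x14 x2=0x1e x3=0x07 x4=0x17  N=0 Z=0
-- IRQ taken; context saved, return-PC = 7 --

K = 6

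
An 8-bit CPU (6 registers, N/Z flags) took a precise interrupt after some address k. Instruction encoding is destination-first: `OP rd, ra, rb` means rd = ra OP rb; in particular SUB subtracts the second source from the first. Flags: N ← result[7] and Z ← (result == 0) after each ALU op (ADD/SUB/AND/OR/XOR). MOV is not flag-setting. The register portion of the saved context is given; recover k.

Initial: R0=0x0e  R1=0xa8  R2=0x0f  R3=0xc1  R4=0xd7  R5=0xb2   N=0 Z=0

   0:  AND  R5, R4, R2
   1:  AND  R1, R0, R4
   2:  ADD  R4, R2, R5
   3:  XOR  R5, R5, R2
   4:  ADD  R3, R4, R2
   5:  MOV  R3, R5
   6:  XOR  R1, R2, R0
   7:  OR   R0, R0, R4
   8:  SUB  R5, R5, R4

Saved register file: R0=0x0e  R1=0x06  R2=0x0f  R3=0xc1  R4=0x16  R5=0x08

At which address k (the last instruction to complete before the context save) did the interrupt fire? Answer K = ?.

K = 3

after  0: R0=0x0e R1=0xa8 R2=0x0f R3=0xc1 R4=0xd7 R5=0x07  N=0 Z=0
after  1: R0=0x0e R1=0x06 R2=0x0f R3=0xc1 R4=0xd7 R5=0x07  N=0 Z=0
after  2: R0=0x0e R1=0x06 R2=0x0f R3=0xc1 R4=0x16 R5=0x07  N=0 Z=0
after  3: R0=0x0e R1=0x06 R2=0x0f R3=0xc1 R4=0x16 R5=0x08  N=0 Z=0
-- IRQ taken; context saved, return-PC = 4 --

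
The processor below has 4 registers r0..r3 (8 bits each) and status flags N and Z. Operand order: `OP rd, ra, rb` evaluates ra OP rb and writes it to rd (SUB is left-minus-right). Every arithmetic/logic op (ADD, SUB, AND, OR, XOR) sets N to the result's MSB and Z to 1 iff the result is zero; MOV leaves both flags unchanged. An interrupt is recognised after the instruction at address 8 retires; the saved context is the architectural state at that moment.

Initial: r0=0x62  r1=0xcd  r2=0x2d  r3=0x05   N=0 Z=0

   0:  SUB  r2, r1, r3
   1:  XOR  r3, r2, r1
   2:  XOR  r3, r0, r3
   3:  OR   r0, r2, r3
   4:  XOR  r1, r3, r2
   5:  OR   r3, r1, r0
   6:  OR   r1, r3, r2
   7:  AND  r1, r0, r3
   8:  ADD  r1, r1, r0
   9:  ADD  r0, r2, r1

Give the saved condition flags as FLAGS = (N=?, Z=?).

after  0: r0=0x62 r1=0xcd r2=0xc8 r3=0x05  N=1 Z=0
after  1: r0=0x62 r1=0xcd r2=0xc8 r3=0x05  N=0 Z=0
after  2: r0=0x62 r1=0xcd r2=0xc8 r3=0x67  N=0 Z=0
after  3: r0=0xef r1=0xcd r2=0xc8 r3=0x67  N=1 Z=0
after  4: r0=0xef r1=0xaf r2=0xc8 r3=0x67  N=1 Z=0
after  5: r0=0xef r1=0xaf r2=0xc8 r3=0xef  N=1 Z=0
after  6: r0=0xef r1=0xef r2=0xc8 r3=0xef  N=1 Z=0
after  7: r0=0xef r1=0xef r2=0xc8 r3=0xef  N=1 Z=0
after  8: r0=0xef r1=0xde r2=0xc8 r3=0xef  N=1 Z=0
-- IRQ taken; context saved, return-PC = 9 --

FLAGS = (N=1, Z=0)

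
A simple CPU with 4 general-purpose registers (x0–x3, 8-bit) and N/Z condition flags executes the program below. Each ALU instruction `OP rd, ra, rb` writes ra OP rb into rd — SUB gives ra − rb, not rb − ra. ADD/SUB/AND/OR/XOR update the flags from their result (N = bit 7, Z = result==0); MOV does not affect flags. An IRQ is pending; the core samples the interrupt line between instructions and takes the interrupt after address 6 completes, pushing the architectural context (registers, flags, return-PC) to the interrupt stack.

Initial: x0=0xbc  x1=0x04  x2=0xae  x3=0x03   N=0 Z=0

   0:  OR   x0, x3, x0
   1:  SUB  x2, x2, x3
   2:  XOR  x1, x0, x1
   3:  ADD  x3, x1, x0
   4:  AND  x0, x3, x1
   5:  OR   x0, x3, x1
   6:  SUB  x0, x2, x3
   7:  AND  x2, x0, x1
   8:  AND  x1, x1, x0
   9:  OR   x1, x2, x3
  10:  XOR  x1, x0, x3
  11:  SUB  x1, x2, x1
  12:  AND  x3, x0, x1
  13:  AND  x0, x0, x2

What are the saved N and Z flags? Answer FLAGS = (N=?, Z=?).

after  0: x0=0xbf x1=0x04 x2=0xae x3=0x03  N=1 Z=0
after  1: x0=0xbf x1=0x04 x2=0xab x3=0x03  N=1 Z=0
after  2: x0=0xbf x1=0xbb x2=0xab x3=0x03  N=1 Z=0
after  3: x0=0xbf x1=0xbb x2=0xab x3=0x7a  N=0 Z=0
after  4: x0=0x3a x1=0xbb x2=0xab x3=0x7a  N=0 Z=0
after  5: x0=0xfb x1=0xbb x2=0xab x3=0x7a  N=1 Z=0
after  6: x0=0x31 x1=0xbb x2=0xab x3=0x7a  N=0 Z=0
-- IRQ taken; context saved, return-PC = 7 --

FLAGS = (N=0, Z=0)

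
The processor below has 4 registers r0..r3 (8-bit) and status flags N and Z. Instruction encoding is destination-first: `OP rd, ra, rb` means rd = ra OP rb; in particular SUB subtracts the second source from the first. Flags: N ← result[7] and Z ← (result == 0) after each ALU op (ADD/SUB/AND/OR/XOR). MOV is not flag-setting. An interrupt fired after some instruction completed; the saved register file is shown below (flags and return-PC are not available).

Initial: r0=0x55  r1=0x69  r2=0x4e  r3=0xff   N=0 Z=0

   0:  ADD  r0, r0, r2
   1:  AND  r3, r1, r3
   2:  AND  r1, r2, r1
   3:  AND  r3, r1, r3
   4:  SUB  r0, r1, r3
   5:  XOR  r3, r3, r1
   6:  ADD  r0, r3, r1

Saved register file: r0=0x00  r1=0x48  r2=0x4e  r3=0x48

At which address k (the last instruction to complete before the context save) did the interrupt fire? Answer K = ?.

after  0: r0=0xa3 r1=0x69 r2=0x4e r3=0xff  N=1 Z=0
after  1: r0=0xa3 r1=0x69 r2=0x4e r3=0x69  N=0 Z=0
after  2: r0=0xa3 r1=0x48 r2=0x4e r3=0x69  N=0 Z=0
after  3: r0=0xa3 r1=0x48 r2=0x4e r3=0x48  N=0 Z=0
after  4: r0=0x00 r1=0x48 r2=0x4e r3=0x48  N=0 Z=1
-- IRQ taken; context saved, return-PC = 5 --

K = 4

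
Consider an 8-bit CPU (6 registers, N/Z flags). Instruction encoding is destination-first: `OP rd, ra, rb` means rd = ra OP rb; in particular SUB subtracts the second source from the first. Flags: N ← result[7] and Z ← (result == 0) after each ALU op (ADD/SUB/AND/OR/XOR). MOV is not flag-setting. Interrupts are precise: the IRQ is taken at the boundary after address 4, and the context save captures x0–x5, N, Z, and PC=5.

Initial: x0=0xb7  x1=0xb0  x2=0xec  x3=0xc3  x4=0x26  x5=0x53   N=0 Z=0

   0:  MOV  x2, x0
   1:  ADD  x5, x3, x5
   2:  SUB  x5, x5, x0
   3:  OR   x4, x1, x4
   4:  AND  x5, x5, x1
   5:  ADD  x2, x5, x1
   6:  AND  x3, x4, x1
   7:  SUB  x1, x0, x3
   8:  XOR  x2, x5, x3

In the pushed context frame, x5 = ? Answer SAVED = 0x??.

SAVED = 0x10

after  0: x0=0xb7 x1=0xb0 x2=0xb7 x3=0xc3 x4=0x26 x5=0x53  N=0 Z=0
after  1: x0=0xb7 x1=0xb0 x2=0xb7 x3=0xc3 x4=0x26 x5=0x16  N=0 Z=0
after  2: x0=0xb7 x1=0xb0 x2=0xb7 x3=0xc3 x4=0x26 x5=0x5f  N=0 Z=0
after  3: x0=0xb7 x1=0xb0 x2=0xb7 x3=0xc3 x4=0xb6 x5=0x5f  N=1 Z=0
after  4: x0=0xb7 x1=0xb0 x2=0xb7 x3=0xc3 x4=0xb6 x5=0x10  N=0 Z=0
-- IRQ taken; context saved, return-PC = 5 --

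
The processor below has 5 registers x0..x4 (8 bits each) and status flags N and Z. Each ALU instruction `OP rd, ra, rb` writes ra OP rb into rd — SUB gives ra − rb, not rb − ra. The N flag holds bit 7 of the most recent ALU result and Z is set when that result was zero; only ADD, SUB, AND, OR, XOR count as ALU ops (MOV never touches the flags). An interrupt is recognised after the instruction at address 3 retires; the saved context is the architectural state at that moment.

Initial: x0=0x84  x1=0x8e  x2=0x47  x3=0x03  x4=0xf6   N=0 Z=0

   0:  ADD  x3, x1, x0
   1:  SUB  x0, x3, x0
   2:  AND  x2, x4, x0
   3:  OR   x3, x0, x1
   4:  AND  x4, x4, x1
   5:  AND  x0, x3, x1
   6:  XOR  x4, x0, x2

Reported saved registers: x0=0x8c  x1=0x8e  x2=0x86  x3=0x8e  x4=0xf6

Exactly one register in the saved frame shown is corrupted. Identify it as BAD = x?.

after  0: x0=0x84 x1=0x8e x2=0x47 x3=0x12 x4=0xf6  N=0 Z=0
after  1: x0=0x8e x1=0x8e x2=0x47 x3=0x12 x4=0xf6  N=1 Z=0
after  2: x0=0x8e x1=0x8e x2=0x86 x3=0x12 x4=0xf6  N=1 Z=0
after  3: x0=0x8e x1=0x8e x2=0x86 x3=0x8e x4=0xf6  N=1 Z=0
-- IRQ taken; context saved, return-PC = 4 --
mismatch: x0: reported 0x8c vs actual 0x8e

BAD = x0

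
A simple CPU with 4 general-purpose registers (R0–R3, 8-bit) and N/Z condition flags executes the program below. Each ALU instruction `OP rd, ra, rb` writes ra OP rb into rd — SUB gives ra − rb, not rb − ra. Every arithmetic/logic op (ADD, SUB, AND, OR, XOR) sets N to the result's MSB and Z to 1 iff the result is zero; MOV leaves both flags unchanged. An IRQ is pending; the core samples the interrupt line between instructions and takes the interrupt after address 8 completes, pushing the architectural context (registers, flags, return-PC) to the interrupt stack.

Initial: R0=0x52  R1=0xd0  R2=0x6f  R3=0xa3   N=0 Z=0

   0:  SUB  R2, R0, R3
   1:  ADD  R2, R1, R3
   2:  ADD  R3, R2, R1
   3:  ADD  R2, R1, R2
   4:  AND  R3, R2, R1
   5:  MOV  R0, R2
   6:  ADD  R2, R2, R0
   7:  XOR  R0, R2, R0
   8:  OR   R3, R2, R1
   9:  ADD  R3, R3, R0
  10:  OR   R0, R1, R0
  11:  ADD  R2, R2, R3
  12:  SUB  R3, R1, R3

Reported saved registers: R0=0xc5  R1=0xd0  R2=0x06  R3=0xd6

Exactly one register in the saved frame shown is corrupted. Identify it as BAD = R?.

after  0: R0=0x52 R1=0xd0 R2=0xaf R3=0xa3  N=1 Z=0
after  1: R0=0x52 R1=0xd0 R2=0x73 R3=0xa3  N=0 Z=0
after  2: R0=0x52 R1=0xd0 R2=0x73 R3=0x43  N=0 Z=0
after  3: R0=0x52 R1=0xd0 R2=0x43 R3=0x43  N=0 Z=0
after  4: R0=0x52 R1=0xd0 R2=0x43 R3=0x40  N=0 Z=0
after  5: R0=0x43 R1=0xd0 R2=0x43 R3=0x40  N=0 Z=0
after  6: R0=0x43 R1=0xd0 R2=0x86 R3=0x40  N=1 Z=0
after  7: R0=0xc5 R1=0xd0 R2=0x86 R3=0x40  N=1 Z=0
after  8: R0=0xc5 R1=0xd0 R2=0x86 R3=0xd6  N=1 Z=0
-- IRQ taken; context saved, return-PC = 9 --
mismatch: R2: reported 0x06 vs actual 0x86

BAD = R2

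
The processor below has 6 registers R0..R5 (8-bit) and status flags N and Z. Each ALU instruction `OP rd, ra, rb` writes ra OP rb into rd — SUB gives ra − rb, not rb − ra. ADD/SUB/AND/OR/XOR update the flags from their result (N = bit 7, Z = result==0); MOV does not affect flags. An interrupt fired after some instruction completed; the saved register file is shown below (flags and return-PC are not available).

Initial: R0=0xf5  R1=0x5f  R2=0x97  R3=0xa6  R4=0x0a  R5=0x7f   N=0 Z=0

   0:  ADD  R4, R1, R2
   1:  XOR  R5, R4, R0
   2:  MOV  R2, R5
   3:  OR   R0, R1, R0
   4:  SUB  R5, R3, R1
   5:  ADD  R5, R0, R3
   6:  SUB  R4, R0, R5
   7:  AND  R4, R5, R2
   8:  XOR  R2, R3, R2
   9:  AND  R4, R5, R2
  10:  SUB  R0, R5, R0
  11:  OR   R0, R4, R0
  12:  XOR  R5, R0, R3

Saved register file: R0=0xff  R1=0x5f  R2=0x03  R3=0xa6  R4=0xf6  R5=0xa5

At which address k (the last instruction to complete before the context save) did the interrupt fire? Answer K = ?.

K = 5

after  0: R0=0xf5 R1=0x5f R2=0x97 R3=0xa6 R4=0xf6 R5=0x7f  N=1 Z=0
after  1: R0=0xf5 R1=0x5f R2=0x97 R3=0xa6 R4=0xf6 R5=0x03  N=0 Z=0
after  2: R0=0xf5 R1=0x5f R2=0x03 R3=0xa6 R4=0xf6 R5=0x03  N=0 Z=0
after  3: R0=0xff R1=0x5f R2=0x03 R3=0xa6 R4=0xf6 R5=0x03  N=1 Z=0
after  4: R0=0xff R1=0x5f R2=0x03 R3=0xa6 R4=0xf6 R5=0x47  N=0 Z=0
after  5: R0=0xff R1=0x5f R2=0x03 R3=0xa6 R4=0xf6 R5=0xa5  N=1 Z=0
-- IRQ taken; context saved, return-PC = 6 --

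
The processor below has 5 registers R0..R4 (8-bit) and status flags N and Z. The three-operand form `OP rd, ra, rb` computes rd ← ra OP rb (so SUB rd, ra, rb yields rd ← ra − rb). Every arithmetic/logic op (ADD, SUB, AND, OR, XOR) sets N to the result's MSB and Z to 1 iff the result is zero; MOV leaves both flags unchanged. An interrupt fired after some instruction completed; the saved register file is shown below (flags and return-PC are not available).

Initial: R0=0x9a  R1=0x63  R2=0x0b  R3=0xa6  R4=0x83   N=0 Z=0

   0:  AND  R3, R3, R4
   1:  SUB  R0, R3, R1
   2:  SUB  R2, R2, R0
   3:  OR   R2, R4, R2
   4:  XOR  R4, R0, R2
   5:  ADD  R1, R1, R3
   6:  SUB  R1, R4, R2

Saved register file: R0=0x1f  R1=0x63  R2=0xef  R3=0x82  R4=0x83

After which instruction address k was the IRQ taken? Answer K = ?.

after  0: R0=0x9a R1=0x63 R2=0x0b R3=0x82 R4=0x83  N=1 Z=0
after  1: R0=0x1f R1=0x63 R2=0x0b R3=0x82 R4=0x83  N=0 Z=0
after  2: R0=0x1f R1=0x63 R2=0xec R3=0x82 R4=0x83  N=1 Z=0
after  3: R0=0x1f R1=0x63 R2=0xef R3=0x82 R4=0x83  N=1 Z=0
-- IRQ taken; context saved, return-PC = 4 --

K = 3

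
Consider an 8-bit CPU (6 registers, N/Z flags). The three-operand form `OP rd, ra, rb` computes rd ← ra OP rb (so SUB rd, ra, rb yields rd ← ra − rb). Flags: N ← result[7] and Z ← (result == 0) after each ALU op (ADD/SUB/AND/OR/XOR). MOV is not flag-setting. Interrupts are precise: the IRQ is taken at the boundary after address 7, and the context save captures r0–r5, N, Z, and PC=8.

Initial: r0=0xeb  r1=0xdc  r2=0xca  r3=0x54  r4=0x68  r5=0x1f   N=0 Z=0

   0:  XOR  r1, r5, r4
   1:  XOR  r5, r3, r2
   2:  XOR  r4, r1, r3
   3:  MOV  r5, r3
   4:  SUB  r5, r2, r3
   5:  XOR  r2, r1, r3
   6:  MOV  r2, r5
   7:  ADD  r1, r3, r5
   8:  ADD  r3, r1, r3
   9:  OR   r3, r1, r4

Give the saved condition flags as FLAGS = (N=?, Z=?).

FLAGS = (N=1, Z=0)

after  0: r0=0xeb r1=0x77 r2=0xca r3=0x54 r4=0x68 r5=0x1f  N=0 Z=0
after  1: r0=0xeb r1=0x77 r2=0xca r3=0x54 r4=0x68 r5=0x9e  N=1 Z=0
after  2: r0=0xeb r1=0x77 r2=0xca r3=0x54 r4=0x23 r5=0x9e  N=0 Z=0
after  3: r0=0xeb r1=0x77 r2=0xca r3=0x54 r4=0x23 r5=0x54  N=0 Z=0
after  4: r0=0xeb r1=0x77 r2=0xca r3=0x54 r4=0x23 r5=0x76  N=0 Z=0
after  5: r0=0xeb r1=0x77 r2=0x23 r3=0x54 r4=0x23 r5=0x76  N=0 Z=0
after  6: r0=0xeb r1=0x77 r2=0x76 r3=0x54 r4=0x23 r5=0x76  N=0 Z=0
after  7: r0=0xeb r1=0xca r2=0x76 r3=0x54 r4=0x23 r5=0x76  N=1 Z=0
-- IRQ taken; context saved, return-PC = 8 --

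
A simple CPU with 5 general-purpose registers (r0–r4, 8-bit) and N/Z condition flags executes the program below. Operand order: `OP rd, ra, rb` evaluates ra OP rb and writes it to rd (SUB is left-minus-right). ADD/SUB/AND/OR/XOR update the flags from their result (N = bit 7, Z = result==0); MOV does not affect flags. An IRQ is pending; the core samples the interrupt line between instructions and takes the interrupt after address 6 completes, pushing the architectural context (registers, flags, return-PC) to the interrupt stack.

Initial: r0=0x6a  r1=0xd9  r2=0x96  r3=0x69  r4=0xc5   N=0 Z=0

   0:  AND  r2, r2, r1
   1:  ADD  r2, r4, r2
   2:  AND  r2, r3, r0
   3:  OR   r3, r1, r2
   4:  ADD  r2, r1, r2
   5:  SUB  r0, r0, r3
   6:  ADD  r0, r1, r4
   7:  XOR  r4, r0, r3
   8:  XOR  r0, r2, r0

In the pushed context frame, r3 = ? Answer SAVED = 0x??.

SAVED = 0xf9

after  0: r0=0x6a r1=0xd9 r2=0x90 r3=0x69 r4=0xc5  N=1 Z=0
after  1: r0=0x6a r1=0xd9 r2=0x55 r3=0x69 r4=0xc5  N=0 Z=0
after  2: r0=0x6a r1=0xd9 r2=0x68 r3=0x69 r4=0xc5  N=0 Z=0
after  3: r0=0x6a r1=0xd9 r2=0x68 r3=0xf9 r4=0xc5  N=1 Z=0
after  4: r0=0x6a r1=0xd9 r2=0x41 r3=0xf9 r4=0xc5  N=0 Z=0
after  5: r0=0x71 r1=0xd9 r2=0x41 r3=0xf9 r4=0xc5  N=0 Z=0
after  6: r0=0x9e r1=0xd9 r2=0x41 r3=0xf9 r4=0xc5  N=1 Z=0
-- IRQ taken; context saved, return-PC = 7 --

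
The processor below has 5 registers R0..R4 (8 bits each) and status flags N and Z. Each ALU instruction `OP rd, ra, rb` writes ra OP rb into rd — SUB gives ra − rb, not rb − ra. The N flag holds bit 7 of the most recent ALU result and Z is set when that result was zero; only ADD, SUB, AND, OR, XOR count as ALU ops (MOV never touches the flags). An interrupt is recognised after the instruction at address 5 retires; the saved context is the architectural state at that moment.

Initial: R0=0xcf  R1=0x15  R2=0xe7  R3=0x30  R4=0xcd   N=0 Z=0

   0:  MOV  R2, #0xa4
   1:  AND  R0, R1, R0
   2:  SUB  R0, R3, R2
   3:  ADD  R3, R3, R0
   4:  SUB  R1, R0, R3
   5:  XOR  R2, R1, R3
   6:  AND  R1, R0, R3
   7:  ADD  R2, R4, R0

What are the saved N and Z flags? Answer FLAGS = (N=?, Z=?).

FLAGS = (N=0, Z=0)

after  0: R0=0xcf R1=0x15 R2=0xa4 R3=0x30 R4=0xcd  N=0 Z=0
after  1: R0=0x05 R1=0x15 R2=0xa4 R3=0x30 R4=0xcd  N=0 Z=0
after  2: R0=0x8c R1=0x15 R2=0xa4 R3=0x30 R4=0xcd  N=1 Z=0
after  3: R0=0x8c R1=0x15 R2=0xa4 R3=0xbc R4=0xcd  N=1 Z=0
after  4: R0=0x8c R1=0xd0 R2=0xa4 R3=0xbc R4=0xcd  N=1 Z=0
after  5: R0=0x8c R1=0xd0 R2=0x6c R3=0xbc R4=0xcd  N=0 Z=0
-- IRQ taken; context saved, return-PC = 6 --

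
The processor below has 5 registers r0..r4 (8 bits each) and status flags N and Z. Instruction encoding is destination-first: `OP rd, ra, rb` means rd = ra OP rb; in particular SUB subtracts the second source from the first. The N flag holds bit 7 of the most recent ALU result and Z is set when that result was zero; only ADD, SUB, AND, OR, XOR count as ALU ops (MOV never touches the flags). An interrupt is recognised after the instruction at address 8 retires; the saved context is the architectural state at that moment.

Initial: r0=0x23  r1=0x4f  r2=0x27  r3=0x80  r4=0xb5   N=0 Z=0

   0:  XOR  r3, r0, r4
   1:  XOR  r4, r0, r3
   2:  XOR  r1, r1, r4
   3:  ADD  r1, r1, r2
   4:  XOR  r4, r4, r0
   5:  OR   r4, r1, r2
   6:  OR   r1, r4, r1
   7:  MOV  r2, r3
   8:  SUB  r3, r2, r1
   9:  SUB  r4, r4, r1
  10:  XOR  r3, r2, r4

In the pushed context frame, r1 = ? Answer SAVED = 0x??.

SAVED = 0x27

after  0: r0=0x23 r1=0x4f r2=0x27 r3=0x96 r4=0xb5  N=1 Z=0
after  1: r0=0x23 r1=0x4f r2=0x27 r3=0x96 r4=0xb5  N=1 Z=0
after  2: r0=0x23 r1=0xfa r2=0x27 r3=0x96 r4=0xb5  N=1 Z=0
after  3: r0=0x23 r1=0x21 r2=0x27 r3=0x96 r4=0xb5  N=0 Z=0
after  4: r0=0x23 r1=0x21 r2=0x27 r3=0x96 r4=0x96  N=1 Z=0
after  5: r0=0x23 r1=0x21 r2=0x27 r3=0x96 r4=0x27  N=0 Z=0
after  6: r0=0x23 r1=0x27 r2=0x27 r3=0x96 r4=0x27  N=0 Z=0
after  7: r0=0x23 r1=0x27 r2=0x96 r3=0x96 r4=0x27  N=0 Z=0
after  8: r0=0x23 r1=0x27 r2=0x96 r3=0x6f r4=0x27  N=0 Z=0
-- IRQ taken; context saved, return-PC = 9 --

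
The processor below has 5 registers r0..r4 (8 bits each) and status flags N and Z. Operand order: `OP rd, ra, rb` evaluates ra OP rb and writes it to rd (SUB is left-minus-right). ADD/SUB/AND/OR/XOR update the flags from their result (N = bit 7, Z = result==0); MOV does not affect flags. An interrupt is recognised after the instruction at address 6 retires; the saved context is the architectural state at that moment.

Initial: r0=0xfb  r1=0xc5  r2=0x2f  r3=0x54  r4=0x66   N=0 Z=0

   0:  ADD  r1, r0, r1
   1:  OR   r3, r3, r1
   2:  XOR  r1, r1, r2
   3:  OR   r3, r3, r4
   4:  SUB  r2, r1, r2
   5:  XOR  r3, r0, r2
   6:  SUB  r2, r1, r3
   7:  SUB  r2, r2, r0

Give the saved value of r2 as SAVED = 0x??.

SAVED = 0xb4

after  0: r0=0xfb r1=0xc0 r2=0x2f r3=0x54 r4=0x66  N=1 Z=0
after  1: r0=0xfb r1=0xc0 r2=0x2f r3=0xd4 r4=0x66  N=1 Z=0
after  2: r0=0xfb r1=0xef r2=0x2f r3=0xd4 r4=0x66  N=1 Z=0
after  3: r0=0xfb r1=0xef r2=0x2f r3=0xf6 r4=0x66  N=1 Z=0
after  4: r0=0xfb r1=0xef r2=0xc0 r3=0xf6 r4=0x66  N=1 Z=0
after  5: r0=0xfb r1=0xef r2=0xc0 r3=0x3b r4=0x66  N=0 Z=0
after  6: r0=0xfb r1=0xef r2=0xb4 r3=0x3b r4=0x66  N=1 Z=0
-- IRQ taken; context saved, return-PC = 7 --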